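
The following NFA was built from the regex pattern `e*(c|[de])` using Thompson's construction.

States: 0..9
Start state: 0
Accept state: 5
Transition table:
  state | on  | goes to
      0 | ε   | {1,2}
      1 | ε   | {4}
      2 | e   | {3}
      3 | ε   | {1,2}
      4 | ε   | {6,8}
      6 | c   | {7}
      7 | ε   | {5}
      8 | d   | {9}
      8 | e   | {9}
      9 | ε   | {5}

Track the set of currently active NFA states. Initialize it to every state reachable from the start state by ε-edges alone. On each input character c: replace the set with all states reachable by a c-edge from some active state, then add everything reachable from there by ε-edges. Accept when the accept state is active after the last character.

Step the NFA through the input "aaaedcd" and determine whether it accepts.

S₀ = ε-closure({0}) = {0,1,2,4,6,8}
'a' @ 1: {}  — state set empty
rest 'aaedcd' ignored (set empty)
final: {}; accept 5 not in set

Answer: REJECT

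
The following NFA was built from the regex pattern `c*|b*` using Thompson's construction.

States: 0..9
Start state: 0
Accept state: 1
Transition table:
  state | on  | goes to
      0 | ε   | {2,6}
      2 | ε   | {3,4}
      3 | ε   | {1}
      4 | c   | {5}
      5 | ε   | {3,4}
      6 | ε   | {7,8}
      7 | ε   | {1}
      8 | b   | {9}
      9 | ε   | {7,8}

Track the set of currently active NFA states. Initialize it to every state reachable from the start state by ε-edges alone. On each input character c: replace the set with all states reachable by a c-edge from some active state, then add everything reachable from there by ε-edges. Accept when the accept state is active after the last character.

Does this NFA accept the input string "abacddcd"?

S₀ = ε-closure({0}) = {0,1,2,3,4,6,7,8}
'a' @ 1: {}  — state set empty
rest 'bacddcd' ignored (set empty)
after full input: {}  (accept=1 not in)

Answer: REJECT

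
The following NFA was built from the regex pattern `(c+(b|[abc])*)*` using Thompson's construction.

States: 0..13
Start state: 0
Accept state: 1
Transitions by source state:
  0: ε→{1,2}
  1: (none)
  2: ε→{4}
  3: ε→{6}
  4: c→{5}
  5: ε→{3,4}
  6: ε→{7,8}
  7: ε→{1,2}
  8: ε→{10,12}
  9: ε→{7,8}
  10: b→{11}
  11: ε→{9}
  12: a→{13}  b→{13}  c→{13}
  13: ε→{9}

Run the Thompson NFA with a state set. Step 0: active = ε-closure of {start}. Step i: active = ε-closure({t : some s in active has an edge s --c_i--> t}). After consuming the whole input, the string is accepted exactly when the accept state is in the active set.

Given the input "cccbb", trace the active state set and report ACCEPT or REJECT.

S₀ = ε-closure({0}) = {0,1,2,4}
'c' @ 1: {1,2,3,4,5,6,7,8,10,12}  ✓accept
'c' @ 2: {1,2,3,4,5,6,7,8,9,10,12,13}  ✓accept
'c' @ 3: {1,2,3,4,5,6,7,8,9,10,12,13}  ✓accept
'b' @ 4: {1,2,4,7,8,9,10,11,12,13}  ✓accept
'b' @ 5: {1,2,4,7,8,9,10,11,12,13}  ✓accept
after full input: {1,2,4,7,8,9,10,11,12,13}  (accept=1 in)

Answer: ACCEPT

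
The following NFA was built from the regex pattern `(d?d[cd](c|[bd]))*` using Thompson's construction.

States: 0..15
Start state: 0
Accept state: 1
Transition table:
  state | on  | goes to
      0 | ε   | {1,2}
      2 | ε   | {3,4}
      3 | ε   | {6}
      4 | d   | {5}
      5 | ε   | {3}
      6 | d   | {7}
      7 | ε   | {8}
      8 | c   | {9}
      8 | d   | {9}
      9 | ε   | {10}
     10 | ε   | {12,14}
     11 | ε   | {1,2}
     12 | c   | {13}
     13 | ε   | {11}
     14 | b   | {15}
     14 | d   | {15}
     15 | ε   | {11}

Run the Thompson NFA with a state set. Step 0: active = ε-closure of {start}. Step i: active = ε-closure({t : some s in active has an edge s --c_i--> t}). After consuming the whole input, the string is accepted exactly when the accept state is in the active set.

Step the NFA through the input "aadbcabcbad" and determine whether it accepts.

start: ε-closure({0}) = {0,1,2,3,4,6}
'a' @ 1: {}  — dead — no transitions
rest 'adbcabcbad' ignored (set empty)
final: {}; accept 1 not in set

Answer: REJECT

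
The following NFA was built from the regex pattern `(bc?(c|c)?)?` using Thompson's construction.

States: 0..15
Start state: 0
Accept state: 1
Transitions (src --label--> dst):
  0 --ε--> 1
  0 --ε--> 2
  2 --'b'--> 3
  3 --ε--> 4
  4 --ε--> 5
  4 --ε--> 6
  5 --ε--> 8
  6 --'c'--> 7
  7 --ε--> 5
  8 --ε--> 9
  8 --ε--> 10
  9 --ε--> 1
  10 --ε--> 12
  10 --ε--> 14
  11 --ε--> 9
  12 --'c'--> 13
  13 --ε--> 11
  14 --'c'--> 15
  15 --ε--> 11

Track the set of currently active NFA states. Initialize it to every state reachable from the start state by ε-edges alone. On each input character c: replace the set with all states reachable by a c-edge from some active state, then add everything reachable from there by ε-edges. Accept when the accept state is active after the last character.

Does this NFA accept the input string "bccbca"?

Answer: REJECT

Derivation:
start: ε-closure({0}) = {0,1,2}
'b' @ 1: {1,3,4,5,6,8,9,10,12,14}  ✓accept
'c' @ 2: {1,5,7,8,9,10,11,12,13,14,15}  ✓accept
'c' @ 3: {1,9,11,13,15}  ✓accept
'b' @ 4: {}  — dead — no transitions
rest 'ca' ignored (set empty)
after full input: {}  (accept=1 not in)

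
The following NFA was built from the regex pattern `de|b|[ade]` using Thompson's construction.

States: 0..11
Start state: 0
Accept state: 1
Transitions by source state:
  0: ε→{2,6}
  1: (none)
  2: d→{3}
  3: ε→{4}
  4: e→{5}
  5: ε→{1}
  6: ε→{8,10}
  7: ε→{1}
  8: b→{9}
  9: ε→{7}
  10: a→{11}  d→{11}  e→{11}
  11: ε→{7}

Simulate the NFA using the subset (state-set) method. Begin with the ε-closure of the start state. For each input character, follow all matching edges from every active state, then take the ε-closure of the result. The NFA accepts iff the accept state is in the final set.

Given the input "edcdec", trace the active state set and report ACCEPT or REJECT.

initial (ε-close {0}): {0,2,6,8,10}
'e' @ 1: {1,7,11}  ✓accept
'd' @ 2: {}  — dead — no transitions
rest 'cdec' ignored (set empty)
final: {}; accept 1 not in set

Answer: REJECT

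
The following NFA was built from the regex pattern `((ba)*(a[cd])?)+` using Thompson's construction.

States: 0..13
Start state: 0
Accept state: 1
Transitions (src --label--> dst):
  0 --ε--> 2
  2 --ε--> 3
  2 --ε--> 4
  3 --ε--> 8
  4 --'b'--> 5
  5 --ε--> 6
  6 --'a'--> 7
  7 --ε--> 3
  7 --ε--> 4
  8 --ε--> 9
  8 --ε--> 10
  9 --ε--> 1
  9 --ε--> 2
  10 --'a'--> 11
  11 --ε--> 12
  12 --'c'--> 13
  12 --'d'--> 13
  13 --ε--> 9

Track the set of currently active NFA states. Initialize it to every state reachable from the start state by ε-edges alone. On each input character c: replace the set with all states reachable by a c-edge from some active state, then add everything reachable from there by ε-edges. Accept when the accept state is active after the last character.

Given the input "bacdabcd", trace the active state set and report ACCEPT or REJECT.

S₀ = ε-closure({0}) = {0,1,2,3,4,8,9,10}
'b' @ 1: {5,6}
'a' @ 2: {1,2,3,4,7,8,9,10}  [accepting]
'c' @ 3: {}  — no active states
rest 'dabcd' ignored (set empty)
end set {} — state 1 not in

Answer: REJECT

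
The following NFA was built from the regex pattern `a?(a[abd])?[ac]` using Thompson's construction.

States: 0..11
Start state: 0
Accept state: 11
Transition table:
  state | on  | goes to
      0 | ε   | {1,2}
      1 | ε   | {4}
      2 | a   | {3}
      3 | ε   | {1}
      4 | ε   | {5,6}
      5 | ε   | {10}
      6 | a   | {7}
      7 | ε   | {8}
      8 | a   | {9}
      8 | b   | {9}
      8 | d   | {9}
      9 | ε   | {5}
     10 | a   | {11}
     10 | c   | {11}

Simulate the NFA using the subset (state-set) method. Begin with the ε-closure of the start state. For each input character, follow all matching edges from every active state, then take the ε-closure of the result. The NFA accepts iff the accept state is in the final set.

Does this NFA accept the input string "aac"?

Answer: ACCEPT

Derivation:
initial (ε-close {0}): {0,1,2,4,5,6,10}
'a' @ 1: {1,3,4,5,6,7,8,10,11}  [accepting]
'a' @ 2: {5,7,8,9,10,11}  [accepting]
'c' @ 3: {11}  [accepting]
after full input: {11}  (accept=11 in)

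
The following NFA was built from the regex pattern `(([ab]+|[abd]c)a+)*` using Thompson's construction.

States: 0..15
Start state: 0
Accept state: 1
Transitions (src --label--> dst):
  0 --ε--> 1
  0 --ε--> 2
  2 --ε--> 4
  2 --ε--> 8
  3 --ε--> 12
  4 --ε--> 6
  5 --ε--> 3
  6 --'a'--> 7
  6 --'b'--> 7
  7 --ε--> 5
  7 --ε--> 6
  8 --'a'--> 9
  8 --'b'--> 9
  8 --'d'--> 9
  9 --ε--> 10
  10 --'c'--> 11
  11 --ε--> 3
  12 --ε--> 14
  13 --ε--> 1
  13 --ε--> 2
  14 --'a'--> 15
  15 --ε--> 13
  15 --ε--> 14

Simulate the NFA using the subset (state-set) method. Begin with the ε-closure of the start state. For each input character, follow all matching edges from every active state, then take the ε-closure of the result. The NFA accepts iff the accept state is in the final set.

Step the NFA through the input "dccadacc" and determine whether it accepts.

S₀ = ε-closure({0}) = {0,1,2,4,6,8}
'd' @ 1: {9,10}
'c' @ 2: {3,11,12,14}
'c' @ 3: {}  — dead — no transitions
rest 'adacc' ignored (set empty)
final: {}; accept 1 not in set

Answer: REJECT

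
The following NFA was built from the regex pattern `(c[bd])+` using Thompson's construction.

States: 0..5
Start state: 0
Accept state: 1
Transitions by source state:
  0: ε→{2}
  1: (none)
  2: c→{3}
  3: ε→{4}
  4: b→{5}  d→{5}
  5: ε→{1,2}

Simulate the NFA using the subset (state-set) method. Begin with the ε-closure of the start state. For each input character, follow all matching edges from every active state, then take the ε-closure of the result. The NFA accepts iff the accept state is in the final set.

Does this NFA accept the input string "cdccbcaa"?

initial (ε-close {0}): {0,2}
'c' @ 1: {3,4}
'd' @ 2: {1,2,5}  ✓accept
'c' @ 3: {3,4}
'c' @ 4: {}  — dead — no transitions
rest 'bcaa' ignored (set empty)
end set {} — state 1 not in

Answer: REJECT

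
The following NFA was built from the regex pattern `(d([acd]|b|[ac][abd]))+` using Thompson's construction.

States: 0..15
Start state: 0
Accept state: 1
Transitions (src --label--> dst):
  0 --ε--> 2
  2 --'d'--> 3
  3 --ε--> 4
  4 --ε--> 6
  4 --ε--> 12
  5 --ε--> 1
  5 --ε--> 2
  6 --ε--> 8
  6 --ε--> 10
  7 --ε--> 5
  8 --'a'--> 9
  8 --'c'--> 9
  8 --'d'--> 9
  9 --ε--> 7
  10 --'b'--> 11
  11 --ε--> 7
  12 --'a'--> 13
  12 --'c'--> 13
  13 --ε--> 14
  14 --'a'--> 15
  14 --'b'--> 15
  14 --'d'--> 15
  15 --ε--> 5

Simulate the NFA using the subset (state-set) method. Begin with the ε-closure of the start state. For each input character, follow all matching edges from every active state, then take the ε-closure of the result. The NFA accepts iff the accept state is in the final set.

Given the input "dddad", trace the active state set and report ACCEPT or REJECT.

Answer: ACCEPT

Steps:
S₀ = ε-closure({0}) = {0,2}
'd' @ 1: {3,4,6,8,10,12}
'd' @ 2: {1,2,5,7,9}  [accepting]
'd' @ 3: {3,4,6,8,10,12}
'a' @ 4: {1,2,5,7,9,13,14}  [accepting]
'd' @ 5: {1,2,3,4,5,6,8,10,12,15}  [accepting]
after full input: {1,2,3,4,5,6,8,10,12,15}  (accept=1 in)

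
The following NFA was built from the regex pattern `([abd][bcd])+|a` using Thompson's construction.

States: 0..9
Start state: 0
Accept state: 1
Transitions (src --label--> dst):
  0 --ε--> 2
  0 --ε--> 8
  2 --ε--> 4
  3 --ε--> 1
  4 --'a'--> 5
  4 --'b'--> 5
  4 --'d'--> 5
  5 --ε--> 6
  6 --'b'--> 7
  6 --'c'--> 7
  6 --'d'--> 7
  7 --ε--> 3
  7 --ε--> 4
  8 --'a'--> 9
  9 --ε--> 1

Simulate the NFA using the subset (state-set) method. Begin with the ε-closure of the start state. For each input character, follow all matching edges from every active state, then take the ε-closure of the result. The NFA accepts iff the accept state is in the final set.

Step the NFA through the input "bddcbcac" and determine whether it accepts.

initial (ε-close {0}): {0,2,4,8}
'b' @ 1: {5,6}
'd' @ 2: {1,3,4,7}  [accepting]
'd' @ 3: {5,6}
'c' @ 4: {1,3,4,7}  [accepting]
'b' @ 5: {5,6}
'c' @ 6: {1,3,4,7}  [accepting]
'a' @ 7: {5,6}
'c' @ 8: {1,3,4,7}  [accepting]
end set {1,3,4,7} — state 1 in

Answer: ACCEPT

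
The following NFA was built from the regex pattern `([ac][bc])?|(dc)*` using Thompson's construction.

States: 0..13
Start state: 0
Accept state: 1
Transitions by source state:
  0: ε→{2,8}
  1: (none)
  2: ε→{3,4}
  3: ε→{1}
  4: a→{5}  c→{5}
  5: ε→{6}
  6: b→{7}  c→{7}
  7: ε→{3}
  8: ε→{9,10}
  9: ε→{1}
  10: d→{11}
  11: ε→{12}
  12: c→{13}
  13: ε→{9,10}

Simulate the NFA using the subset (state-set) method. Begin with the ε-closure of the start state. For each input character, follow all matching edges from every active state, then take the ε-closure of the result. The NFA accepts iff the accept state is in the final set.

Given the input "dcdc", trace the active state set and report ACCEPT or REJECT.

S₀ = ε-closure({0}) = {0,1,2,3,4,8,9,10}
'd' @ 1: {11,12}
'c' @ 2: {1,9,10,13}  [accepting]
'd' @ 3: {11,12}
'c' @ 4: {1,9,10,13}  [accepting]
end set {1,9,10,13} — state 1 in

Answer: ACCEPT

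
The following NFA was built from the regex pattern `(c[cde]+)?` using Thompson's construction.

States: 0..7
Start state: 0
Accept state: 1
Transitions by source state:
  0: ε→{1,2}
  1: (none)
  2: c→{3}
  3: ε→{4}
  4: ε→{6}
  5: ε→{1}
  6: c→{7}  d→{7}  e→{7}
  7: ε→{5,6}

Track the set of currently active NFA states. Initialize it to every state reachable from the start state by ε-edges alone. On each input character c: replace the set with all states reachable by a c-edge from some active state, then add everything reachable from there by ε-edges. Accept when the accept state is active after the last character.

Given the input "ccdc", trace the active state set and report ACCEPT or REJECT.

S₀ = ε-closure({0}) = {0,1,2}
'c' @ 1: {3,4,6}
'c' @ 2: {1,5,6,7}  ✓accept
'd' @ 3: {1,5,6,7}  ✓accept
'c' @ 4: {1,5,6,7}  ✓accept
end set {1,5,6,7} — state 1 in

Answer: ACCEPT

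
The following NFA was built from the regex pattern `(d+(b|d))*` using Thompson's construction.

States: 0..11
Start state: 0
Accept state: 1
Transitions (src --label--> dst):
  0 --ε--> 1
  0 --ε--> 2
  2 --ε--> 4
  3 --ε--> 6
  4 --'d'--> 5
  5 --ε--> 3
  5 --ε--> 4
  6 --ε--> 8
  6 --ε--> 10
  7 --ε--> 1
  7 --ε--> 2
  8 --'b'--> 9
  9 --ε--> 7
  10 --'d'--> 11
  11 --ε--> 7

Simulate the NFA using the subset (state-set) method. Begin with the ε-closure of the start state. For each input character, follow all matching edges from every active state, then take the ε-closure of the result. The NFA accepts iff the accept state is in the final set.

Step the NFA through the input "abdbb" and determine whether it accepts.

S₀ = ε-closure({0}) = {0,1,2,4}
'a' @ 1: {}  — state set empty
rest 'bdbb' ignored (set empty)
after full input: {}  (accept=1 not in)

Answer: REJECT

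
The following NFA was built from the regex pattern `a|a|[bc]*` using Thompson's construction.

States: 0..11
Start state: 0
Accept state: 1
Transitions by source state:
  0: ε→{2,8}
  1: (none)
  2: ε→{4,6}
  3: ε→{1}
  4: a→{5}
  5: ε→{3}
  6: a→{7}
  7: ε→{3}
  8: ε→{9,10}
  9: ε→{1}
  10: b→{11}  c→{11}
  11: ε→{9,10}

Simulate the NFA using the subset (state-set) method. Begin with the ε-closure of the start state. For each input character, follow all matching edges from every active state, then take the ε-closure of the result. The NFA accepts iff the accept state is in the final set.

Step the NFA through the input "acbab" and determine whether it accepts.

Answer: REJECT

Derivation:
S₀ = ε-closure({0}) = {0,1,2,4,6,8,9,10}
'a' @ 1: {1,3,5,7}  ✓accept
'c' @ 2: {}  — dead — no transitions
rest 'bab' ignored (set empty)
final: {}; accept 1 not in set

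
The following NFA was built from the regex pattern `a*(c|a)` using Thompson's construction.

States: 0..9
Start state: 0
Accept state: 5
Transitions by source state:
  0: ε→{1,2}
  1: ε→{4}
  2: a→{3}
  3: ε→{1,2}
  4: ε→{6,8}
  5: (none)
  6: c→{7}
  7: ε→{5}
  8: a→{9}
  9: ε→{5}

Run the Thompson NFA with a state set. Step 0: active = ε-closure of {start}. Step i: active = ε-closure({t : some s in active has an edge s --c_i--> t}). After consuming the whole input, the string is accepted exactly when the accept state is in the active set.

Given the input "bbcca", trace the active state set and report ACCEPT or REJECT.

start: ε-closure({0}) = {0,1,2,4,6,8}
'b' @ 1: {}  — dead — no transitions
rest 'bcca' ignored (set empty)
final: {}; accept 5 not in set

Answer: REJECT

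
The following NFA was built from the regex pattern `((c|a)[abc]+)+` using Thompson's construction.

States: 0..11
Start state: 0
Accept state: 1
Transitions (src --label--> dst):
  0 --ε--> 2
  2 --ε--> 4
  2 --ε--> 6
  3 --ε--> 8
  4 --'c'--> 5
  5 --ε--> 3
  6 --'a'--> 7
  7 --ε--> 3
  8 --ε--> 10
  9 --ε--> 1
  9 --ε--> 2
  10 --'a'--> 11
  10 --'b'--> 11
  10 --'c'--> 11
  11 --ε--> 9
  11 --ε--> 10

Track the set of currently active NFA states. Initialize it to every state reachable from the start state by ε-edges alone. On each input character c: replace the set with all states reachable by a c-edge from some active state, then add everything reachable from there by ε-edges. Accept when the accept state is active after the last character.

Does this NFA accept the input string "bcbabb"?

Answer: REJECT

Steps:
start: ε-closure({0}) = {0,2,4,6}
'b' @ 1: {}  — no active states
rest 'cbabb' ignored (set empty)
after full input: {}  (accept=1 not in)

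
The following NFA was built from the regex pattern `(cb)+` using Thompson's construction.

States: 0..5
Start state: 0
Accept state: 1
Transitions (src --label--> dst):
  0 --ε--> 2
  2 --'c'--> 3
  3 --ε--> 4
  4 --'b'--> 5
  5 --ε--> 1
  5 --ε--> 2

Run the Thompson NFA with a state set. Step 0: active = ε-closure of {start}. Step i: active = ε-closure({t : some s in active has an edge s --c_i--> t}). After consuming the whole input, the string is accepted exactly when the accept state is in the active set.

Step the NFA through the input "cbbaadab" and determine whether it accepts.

Answer: REJECT

Trace:
start: ε-closure({0}) = {0,2}
'c' @ 1: {3,4}
'b' @ 2: {1,2,5}  ✓accept
'b' @ 3: {}  — no active states
rest 'aadab' ignored (set empty)
after full input: {}  (accept=1 not in)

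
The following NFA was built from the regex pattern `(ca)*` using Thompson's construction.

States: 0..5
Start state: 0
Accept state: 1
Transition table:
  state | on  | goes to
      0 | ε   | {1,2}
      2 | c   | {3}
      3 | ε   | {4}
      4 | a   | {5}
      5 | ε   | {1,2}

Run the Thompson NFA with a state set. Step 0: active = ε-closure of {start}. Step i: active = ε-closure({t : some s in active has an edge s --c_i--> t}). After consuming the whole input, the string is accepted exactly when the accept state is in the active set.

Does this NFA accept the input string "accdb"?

Answer: REJECT

Steps:
start: ε-closure({0}) = {0,1,2}
'a' @ 1: {}  — state set empty
rest 'ccdb' ignored (set empty)
after full input: {}  (accept=1 not in)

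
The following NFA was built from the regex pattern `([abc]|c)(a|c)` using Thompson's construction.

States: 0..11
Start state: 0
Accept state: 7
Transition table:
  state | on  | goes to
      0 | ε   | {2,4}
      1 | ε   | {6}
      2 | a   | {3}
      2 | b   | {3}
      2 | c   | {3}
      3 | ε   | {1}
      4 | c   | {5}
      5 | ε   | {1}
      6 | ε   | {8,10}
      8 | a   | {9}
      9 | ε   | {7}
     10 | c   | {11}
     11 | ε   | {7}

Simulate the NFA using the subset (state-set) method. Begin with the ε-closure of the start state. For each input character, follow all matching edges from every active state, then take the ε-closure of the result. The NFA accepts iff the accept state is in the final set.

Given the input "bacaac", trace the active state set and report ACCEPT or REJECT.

start: ε-closure({0}) = {0,2,4}
'b' @ 1: {1,3,6,8,10}
'a' @ 2: {7,9}  (accept∈set)
'c' @ 3: {}  — dead — no transitions
rest 'aac' ignored (set empty)
end set {} — state 7 not in

Answer: REJECT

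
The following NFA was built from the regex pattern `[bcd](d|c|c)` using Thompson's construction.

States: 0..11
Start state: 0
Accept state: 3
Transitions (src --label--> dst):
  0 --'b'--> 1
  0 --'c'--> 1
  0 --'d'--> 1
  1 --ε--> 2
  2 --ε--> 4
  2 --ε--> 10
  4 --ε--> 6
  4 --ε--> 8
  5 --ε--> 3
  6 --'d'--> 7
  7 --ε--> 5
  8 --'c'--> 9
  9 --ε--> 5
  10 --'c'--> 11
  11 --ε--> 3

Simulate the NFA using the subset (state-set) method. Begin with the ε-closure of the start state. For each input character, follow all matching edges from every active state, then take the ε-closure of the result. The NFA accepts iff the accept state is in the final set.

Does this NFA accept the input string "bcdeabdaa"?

Answer: REJECT

Steps:
initial (ε-close {0}): {0}
'b' @ 1: {1,2,4,6,8,10}
'c' @ 2: {3,5,9,11}  (accept∈set)
'd' @ 3: {}  — dead — no transitions
rest 'eabdaa' ignored (set empty)
after full input: {}  (accept=3 not in)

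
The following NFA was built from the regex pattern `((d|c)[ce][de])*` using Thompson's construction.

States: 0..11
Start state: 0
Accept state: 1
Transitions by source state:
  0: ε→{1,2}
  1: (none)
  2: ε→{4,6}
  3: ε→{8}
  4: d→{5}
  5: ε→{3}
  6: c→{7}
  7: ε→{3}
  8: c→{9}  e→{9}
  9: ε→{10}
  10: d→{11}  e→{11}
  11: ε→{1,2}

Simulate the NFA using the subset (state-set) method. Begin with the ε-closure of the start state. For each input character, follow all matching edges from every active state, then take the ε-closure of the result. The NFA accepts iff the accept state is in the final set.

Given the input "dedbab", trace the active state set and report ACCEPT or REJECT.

start: ε-closure({0}) = {0,1,2,4,6}
'd' @ 1: {3,5,8}
'e' @ 2: {9,10}
'd' @ 3: {1,2,4,6,11}  (accept∈set)
'b' @ 4: {}  — dead — no transitions
rest 'ab' ignored (set empty)
end set {} — state 1 not in

Answer: REJECT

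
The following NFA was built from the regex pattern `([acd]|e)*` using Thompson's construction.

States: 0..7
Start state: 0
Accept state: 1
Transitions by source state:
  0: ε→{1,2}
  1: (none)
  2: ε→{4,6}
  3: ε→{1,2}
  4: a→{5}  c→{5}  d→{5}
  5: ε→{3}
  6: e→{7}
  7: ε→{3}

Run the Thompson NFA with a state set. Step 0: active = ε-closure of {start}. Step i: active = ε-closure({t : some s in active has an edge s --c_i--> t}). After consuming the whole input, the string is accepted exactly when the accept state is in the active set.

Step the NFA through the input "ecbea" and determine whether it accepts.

Answer: REJECT

Steps:
start: ε-closure({0}) = {0,1,2,4,6}
'e' @ 1: {1,2,3,4,6,7}  [accepting]
'c' @ 2: {1,2,3,4,5,6}  [accepting]
'b' @ 3: {}  — no active states
rest 'ea' ignored (set empty)
after full input: {}  (accept=1 not in)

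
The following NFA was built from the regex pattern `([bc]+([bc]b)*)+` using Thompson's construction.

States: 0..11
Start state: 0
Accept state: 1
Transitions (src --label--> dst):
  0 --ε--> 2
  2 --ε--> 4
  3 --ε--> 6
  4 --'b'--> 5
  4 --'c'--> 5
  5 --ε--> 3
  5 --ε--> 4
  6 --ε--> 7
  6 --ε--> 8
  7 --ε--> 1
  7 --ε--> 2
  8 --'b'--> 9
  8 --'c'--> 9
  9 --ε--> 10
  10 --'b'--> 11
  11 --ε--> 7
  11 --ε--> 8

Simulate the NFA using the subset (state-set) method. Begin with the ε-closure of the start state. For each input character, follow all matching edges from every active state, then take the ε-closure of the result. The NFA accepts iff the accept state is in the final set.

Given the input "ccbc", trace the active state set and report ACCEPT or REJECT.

initial (ε-close {0}): {0,2,4}
'c' @ 1: {1,2,3,4,5,6,7,8}  ✓accept
'c' @ 2: {1,2,3,4,5,6,7,8,9,10}  ✓accept
'b' @ 3: {1,2,3,4,5,6,7,8,9,10,11}  ✓accept
'c' @ 4: {1,2,3,4,5,6,7,8,9,10}  ✓accept
final: {1,2,3,4,5,6,7,8,9,10}; accept 1 in set

Answer: ACCEPT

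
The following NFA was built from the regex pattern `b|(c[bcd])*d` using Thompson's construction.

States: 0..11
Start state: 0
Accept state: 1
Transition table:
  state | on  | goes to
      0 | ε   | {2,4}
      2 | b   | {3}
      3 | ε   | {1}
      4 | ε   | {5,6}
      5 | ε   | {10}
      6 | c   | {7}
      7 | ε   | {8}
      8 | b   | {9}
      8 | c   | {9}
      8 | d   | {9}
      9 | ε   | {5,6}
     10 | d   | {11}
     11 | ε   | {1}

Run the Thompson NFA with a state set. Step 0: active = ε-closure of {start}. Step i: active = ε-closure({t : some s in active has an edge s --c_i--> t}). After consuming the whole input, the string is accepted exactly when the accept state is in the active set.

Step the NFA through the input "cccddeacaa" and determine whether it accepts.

start: ε-closure({0}) = {0,2,4,5,6,10}
'c' @ 1: {7,8}
'c' @ 2: {5,6,9,10}
'c' @ 3: {7,8}
'd' @ 4: {5,6,9,10}
'd' @ 5: {1,11}  (accept∈set)
'e' @ 6: {}  — dead — no transitions
rest 'acaa' ignored (set empty)
after full input: {}  (accept=1 not in)

Answer: REJECT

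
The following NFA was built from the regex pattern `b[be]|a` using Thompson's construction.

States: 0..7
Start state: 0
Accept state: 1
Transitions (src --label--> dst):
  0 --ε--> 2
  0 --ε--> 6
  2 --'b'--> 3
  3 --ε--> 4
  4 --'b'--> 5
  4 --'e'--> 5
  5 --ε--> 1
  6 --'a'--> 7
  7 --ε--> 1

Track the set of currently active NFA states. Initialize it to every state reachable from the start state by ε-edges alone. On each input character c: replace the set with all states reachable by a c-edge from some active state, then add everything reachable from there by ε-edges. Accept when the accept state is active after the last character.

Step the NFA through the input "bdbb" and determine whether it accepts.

start: ε-closure({0}) = {0,2,6}
'b' @ 1: {3,4}
'd' @ 2: {}  — state set empty
rest 'bb' ignored (set empty)
final: {}; accept 1 not in set

Answer: REJECT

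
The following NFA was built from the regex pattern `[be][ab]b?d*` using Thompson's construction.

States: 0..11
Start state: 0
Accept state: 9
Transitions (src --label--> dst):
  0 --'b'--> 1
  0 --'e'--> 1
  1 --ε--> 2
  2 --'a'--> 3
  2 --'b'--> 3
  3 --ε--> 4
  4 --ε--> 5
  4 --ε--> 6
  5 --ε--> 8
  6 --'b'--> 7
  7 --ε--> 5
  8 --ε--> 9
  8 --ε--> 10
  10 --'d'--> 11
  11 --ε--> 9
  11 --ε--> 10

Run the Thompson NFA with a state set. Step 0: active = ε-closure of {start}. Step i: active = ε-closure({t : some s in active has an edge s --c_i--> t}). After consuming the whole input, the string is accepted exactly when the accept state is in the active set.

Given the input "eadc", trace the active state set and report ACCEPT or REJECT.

S₀ = ε-closure({0}) = {0}
'e' @ 1: {1,2}
'a' @ 2: {3,4,5,6,8,9,10}  [accepting]
'd' @ 3: {9,10,11}  [accepting]
'c' @ 4: {}  — dead — no transitions
end set {} — state 9 not in

Answer: REJECT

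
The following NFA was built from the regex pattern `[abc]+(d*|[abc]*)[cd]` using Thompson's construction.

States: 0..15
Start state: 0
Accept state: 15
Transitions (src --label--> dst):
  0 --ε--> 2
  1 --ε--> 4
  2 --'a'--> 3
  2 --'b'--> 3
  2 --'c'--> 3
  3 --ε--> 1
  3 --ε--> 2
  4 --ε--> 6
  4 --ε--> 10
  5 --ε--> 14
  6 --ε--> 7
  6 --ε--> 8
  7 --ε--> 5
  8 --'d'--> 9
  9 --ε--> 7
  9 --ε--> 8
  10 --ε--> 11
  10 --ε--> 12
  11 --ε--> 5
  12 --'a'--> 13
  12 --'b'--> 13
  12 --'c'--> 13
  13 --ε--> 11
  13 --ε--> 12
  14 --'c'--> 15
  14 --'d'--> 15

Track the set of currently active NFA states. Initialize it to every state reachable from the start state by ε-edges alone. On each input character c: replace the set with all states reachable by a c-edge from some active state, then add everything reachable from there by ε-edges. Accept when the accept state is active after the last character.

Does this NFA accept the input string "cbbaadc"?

Answer: ACCEPT

Trace:
start: ε-closure({0}) = {0,2}
'c' @ 1: {1,2,3,4,5,6,7,8,10,11,12,14}
'b' @ 2: {1,2,3,4,5,6,7,8,10,11,12,13,14}
'b' @ 3: {1,2,3,4,5,6,7,8,10,11,12,13,14}
'a' @ 4: {1,2,3,4,5,6,7,8,10,11,12,13,14}
'a' @ 5: {1,2,3,4,5,6,7,8,10,11,12,13,14}
'd' @ 6: {5,7,8,9,14,15}  [accepting]
'c' @ 7: {15}  [accepting]
after full input: {15}  (accept=15 in)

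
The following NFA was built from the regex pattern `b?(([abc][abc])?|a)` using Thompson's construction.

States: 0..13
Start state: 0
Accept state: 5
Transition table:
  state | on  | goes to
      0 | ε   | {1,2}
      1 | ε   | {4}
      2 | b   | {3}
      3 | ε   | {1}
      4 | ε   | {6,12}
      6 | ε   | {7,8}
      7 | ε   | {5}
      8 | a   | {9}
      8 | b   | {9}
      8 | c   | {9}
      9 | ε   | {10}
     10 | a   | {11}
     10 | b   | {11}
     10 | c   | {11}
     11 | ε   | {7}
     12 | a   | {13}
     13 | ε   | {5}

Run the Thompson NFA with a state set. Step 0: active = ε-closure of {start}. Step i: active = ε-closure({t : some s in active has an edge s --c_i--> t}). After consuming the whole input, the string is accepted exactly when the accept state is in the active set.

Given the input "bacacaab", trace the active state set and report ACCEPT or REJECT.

start: ε-closure({0}) = {0,1,2,4,5,6,7,8,12}
'b' @ 1: {1,3,4,5,6,7,8,9,10,12}  (accept∈set)
'a' @ 2: {5,7,9,10,11,13}  (accept∈set)
'c' @ 3: {5,7,11}  (accept∈set)
'a' @ 4: {}  — dead — no transitions
rest 'caab' ignored (set empty)
end set {} — state 5 not in

Answer: REJECT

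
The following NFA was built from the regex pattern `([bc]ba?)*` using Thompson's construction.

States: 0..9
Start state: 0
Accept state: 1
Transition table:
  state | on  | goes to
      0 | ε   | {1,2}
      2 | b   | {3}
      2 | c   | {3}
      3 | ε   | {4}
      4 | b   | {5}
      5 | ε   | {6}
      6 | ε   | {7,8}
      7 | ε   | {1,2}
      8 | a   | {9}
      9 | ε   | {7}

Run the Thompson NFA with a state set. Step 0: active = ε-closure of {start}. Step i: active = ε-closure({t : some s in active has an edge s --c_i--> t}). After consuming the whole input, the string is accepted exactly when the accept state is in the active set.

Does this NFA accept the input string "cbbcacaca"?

initial (ε-close {0}): {0,1,2}
'c' @ 1: {3,4}
'b' @ 2: {1,2,5,6,7,8}  ✓accept
'b' @ 3: {3,4}
'c' @ 4: {}  — no active states
rest 'acaca' ignored (set empty)
after full input: {}  (accept=1 not in)

Answer: REJECT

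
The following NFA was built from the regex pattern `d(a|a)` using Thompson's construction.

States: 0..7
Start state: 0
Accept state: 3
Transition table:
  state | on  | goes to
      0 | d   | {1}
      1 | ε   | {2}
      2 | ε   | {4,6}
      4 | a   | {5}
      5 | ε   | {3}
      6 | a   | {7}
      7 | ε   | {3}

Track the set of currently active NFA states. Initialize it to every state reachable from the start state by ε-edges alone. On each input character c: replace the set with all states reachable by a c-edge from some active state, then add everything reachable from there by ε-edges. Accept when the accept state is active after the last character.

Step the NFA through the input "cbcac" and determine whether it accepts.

S₀ = ε-closure({0}) = {0}
'c' @ 1: {}  — no active states
rest 'bcac' ignored (set empty)
end set {} — state 3 not in

Answer: REJECT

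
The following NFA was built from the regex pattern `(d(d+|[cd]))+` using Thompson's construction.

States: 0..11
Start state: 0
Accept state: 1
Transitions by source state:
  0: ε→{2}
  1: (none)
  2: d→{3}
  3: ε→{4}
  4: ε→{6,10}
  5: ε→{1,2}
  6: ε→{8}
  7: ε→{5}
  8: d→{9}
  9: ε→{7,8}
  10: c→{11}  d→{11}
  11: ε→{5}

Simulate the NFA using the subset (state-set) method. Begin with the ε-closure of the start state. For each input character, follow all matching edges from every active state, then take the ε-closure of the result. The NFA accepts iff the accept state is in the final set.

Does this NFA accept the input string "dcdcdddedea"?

initial (ε-close {0}): {0,2}
'd' @ 1: {3,4,6,8,10}
'c' @ 2: {1,2,5,11}  ✓accept
'd' @ 3: {3,4,6,8,10}
'c' @ 4: {1,2,5,11}  ✓accept
'd' @ 5: {3,4,6,8,10}
'd' @ 6: {1,2,5,7,8,9,11}  ✓accept
'd' @ 7: {1,2,3,4,5,6,7,8,9,10}  ✓accept
'e' @ 8: {}  — dead — no transitions
rest 'dea' ignored (set empty)
end set {} — state 1 not in

Answer: REJECT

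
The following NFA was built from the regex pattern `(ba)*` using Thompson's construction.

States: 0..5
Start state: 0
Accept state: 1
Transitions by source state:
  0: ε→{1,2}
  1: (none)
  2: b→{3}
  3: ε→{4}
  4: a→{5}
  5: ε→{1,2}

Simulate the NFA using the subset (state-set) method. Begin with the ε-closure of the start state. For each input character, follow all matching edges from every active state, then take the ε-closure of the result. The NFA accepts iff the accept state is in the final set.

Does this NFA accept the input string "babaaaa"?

Answer: REJECT

Steps:
initial (ε-close {0}): {0,1,2}
'b' @ 1: {3,4}
'a' @ 2: {1,2,5}  [accepting]
'b' @ 3: {3,4}
'a' @ 4: {1,2,5}  [accepting]
'a' @ 5: {}  — dead — no transitions
rest 'aa' ignored (set empty)
after full input: {}  (accept=1 not in)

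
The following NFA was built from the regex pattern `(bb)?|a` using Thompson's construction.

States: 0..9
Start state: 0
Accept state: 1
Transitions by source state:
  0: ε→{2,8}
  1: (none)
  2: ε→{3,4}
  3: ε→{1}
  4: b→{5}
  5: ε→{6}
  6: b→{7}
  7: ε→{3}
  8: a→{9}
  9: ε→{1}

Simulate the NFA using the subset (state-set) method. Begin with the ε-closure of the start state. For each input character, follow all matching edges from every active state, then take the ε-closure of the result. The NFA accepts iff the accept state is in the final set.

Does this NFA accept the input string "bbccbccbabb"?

S₀ = ε-closure({0}) = {0,1,2,3,4,8}
'b' @ 1: {5,6}
'b' @ 2: {1,3,7}  ✓accept
'c' @ 3: {}  — dead — no transitions
rest 'cbccbabb' ignored (set empty)
after full input: {}  (accept=1 not in)

Answer: REJECT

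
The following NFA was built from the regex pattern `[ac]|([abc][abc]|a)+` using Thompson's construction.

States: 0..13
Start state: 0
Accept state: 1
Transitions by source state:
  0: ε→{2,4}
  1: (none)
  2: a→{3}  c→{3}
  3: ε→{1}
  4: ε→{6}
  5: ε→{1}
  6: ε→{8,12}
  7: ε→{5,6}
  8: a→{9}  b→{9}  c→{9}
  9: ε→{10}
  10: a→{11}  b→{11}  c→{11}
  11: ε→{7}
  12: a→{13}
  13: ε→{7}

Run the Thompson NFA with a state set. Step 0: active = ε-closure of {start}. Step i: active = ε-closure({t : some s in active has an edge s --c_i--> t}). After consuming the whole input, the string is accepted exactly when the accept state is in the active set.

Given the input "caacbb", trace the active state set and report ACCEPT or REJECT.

initial (ε-close {0}): {0,2,4,6,8,12}
'c' @ 1: {1,3,9,10}  (accept∈set)
'a' @ 2: {1,5,6,7,8,11,12}  (accept∈set)
'a' @ 3: {1,5,6,7,8,9,10,12,13}  (accept∈set)
'c' @ 4: {1,5,6,7,8,9,10,11,12}  (accept∈set)
'b' @ 5: {1,5,6,7,8,9,10,11,12}  (accept∈set)
'b' @ 6: {1,5,6,7,8,9,10,11,12}  (accept∈set)
final: {1,5,6,7,8,9,10,11,12}; accept 1 in set

Answer: ACCEPT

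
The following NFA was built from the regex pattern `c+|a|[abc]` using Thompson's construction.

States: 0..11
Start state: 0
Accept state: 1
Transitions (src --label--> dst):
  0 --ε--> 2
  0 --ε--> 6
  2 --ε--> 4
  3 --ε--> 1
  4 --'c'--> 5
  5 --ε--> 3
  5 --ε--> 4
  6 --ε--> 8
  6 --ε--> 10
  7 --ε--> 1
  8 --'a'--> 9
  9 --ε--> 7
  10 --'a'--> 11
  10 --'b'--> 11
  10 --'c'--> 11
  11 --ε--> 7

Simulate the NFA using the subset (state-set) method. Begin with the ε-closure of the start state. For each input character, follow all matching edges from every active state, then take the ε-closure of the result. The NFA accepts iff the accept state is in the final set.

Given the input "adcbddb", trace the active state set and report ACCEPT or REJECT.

start: ε-closure({0}) = {0,2,4,6,8,10}
'a' @ 1: {1,7,9,11}  ✓accept
'd' @ 2: {}  — state set empty
rest 'cbddb' ignored (set empty)
end set {} — state 1 not in

Answer: REJECT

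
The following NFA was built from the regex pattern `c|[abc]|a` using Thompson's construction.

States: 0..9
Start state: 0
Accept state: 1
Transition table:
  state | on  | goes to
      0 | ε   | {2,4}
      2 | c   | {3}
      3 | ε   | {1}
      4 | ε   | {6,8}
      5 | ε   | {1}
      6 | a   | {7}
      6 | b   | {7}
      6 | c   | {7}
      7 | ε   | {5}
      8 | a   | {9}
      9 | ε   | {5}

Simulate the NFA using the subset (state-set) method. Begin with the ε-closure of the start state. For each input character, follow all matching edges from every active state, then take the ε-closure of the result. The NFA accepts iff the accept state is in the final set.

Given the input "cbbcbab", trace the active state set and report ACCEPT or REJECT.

Answer: REJECT

Trace:
start: ε-closure({0}) = {0,2,4,6,8}
'c' @ 1: {1,3,5,7}  (accept∈set)
'b' @ 2: {}  — no active states
rest 'bcbab' ignored (set empty)
end set {} — state 1 not in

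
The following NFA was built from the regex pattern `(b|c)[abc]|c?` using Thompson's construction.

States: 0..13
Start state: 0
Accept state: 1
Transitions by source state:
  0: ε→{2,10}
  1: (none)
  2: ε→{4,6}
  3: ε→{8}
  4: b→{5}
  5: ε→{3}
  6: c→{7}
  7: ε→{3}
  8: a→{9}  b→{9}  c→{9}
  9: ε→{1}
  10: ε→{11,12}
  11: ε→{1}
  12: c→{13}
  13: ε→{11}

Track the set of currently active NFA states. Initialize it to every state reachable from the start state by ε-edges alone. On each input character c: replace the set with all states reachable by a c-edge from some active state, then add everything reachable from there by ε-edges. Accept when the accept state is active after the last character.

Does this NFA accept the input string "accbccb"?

Answer: REJECT

Trace:
start: ε-closure({0}) = {0,1,2,4,6,10,11,12}
'a' @ 1: {}  — no active states
rest 'ccbccb' ignored (set empty)
final: {}; accept 1 not in set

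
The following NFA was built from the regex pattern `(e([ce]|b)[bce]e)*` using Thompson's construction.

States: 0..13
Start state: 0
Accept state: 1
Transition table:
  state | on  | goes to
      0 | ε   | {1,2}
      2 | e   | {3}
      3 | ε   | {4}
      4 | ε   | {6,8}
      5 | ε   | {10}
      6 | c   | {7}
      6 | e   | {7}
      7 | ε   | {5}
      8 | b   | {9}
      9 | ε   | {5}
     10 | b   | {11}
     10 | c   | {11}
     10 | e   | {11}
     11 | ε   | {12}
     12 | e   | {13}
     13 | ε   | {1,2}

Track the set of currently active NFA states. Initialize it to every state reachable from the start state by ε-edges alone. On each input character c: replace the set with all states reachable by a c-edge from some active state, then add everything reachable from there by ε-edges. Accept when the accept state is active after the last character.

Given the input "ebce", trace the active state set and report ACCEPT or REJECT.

Answer: ACCEPT

Derivation:
S₀ = ε-closure({0}) = {0,1,2}
'e' @ 1: {3,4,6,8}
'b' @ 2: {5,9,10}
'c' @ 3: {11,12}
'e' @ 4: {1,2,13}  ✓accept
final: {1,2,13}; accept 1 in set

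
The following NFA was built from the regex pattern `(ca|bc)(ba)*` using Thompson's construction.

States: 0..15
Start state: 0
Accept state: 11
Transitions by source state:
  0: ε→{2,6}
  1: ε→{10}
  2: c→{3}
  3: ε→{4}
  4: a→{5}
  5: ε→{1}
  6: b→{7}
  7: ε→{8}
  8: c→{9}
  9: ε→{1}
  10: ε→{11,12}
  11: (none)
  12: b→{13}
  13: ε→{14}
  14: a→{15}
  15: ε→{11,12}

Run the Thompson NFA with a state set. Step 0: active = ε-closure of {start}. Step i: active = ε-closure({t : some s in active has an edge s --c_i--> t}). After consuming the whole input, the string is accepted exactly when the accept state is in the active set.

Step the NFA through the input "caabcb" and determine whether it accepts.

Answer: REJECT

Derivation:
S₀ = ε-closure({0}) = {0,2,6}
'c' @ 1: {3,4}
'a' @ 2: {1,5,10,11,12}  ✓accept
'a' @ 3: {}  — state set empty
rest 'bcb' ignored (set empty)
end set {} — state 11 not in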